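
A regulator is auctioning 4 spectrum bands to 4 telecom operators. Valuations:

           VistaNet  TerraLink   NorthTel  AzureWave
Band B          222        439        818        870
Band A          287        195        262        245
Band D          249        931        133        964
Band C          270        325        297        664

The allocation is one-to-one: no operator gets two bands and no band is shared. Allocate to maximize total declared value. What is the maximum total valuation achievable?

Optimal: VistaNet→Band A ($287M), TerraLink→Band D ($931M), NorthTel→Band B ($818M), AzureWave→Band C ($664M) — total 287+931+818+664 = $2700M.
Next-best assignment: VistaNet→Band A, TerraLink→Band C, NorthTel→Band B, AzureWave→Band D = $2394M.
Checked against all permutations: $2700M is optimal.

Maximum total: $2700M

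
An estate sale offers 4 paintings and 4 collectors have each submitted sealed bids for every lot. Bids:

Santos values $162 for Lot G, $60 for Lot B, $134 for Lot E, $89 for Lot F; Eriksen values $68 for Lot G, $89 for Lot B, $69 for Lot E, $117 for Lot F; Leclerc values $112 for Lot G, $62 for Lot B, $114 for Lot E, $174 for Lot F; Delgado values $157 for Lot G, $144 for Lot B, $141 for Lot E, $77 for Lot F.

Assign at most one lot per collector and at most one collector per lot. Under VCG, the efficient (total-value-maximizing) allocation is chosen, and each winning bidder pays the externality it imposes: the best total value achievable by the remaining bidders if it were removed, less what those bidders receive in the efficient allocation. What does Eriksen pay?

Eriksen pays $3.

Efficient allocation: Santos→Lot G ($162), Eriksen→Lot B ($89), Leclerc→Lot F ($174), Delgado→Lot E ($141); total welfare W = $566.
Eriksen receives Lot B at value $89, so the others get W − 89 = $477.
Without Eriksen: best allocation of the remaining 3 bidders over all 4 lots is Santos→Lot G ($162), Leclerc→Lot F ($174), Delgado→Lot B ($144), total $480.
VCG payment = (others' best without Eriksen) − (others' welfare with Eriksen) = 480 − 477 = $3.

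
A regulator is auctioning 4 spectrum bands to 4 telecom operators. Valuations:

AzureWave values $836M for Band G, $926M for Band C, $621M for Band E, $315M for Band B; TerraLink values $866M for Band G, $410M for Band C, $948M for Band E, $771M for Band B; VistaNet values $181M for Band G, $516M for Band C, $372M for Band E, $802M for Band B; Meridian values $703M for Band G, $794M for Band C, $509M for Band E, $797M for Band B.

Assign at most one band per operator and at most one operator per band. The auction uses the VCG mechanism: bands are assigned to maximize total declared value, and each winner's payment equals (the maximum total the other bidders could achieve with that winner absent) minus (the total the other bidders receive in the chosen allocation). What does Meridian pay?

Meridian pays $90M.

Efficient allocation: AzureWave→Band G ($836M), TerraLink→Band E ($948M), VistaNet→Band B ($802M), Meridian→Band C ($794M); total welfare W = $3380M.
Meridian receives Band C at value $794M, so the others get W − 794 = $2586M.
Without Meridian: best allocation of the remaining 3 bidders over all 4 bands is AzureWave→Band C ($926M), TerraLink→Band E ($948M), VistaNet→Band B ($802M), total $2676M.
VCG payment = (others' best without Meridian) − (others' welfare with Meridian) = 2676 − 2586 = $90M.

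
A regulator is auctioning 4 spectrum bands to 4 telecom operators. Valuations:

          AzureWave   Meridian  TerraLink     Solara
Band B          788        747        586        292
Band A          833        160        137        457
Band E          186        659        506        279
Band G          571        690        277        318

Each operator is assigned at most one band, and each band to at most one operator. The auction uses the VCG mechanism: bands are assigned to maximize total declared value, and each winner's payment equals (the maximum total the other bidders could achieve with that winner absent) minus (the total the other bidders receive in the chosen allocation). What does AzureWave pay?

Efficient allocation: AzureWave→Band B ($788M), Meridian→Band G ($690M), TerraLink→Band E ($506M), Solara→Band A ($457M); total welfare W = $2441M.
AzureWave receives Band B at value $788M, so the others get W − 788 = $1653M.
Without AzureWave: best allocation of the remaining 3 bidders over all 4 bands is Meridian→Band G ($690M), TerraLink→Band B ($586M), Solara→Band A ($457M), total $1733M.
VCG payment = (others' best without AzureWave) − (others' welfare with AzureWave) = 1733 − 1653 = $80M.

AzureWave pays $80M.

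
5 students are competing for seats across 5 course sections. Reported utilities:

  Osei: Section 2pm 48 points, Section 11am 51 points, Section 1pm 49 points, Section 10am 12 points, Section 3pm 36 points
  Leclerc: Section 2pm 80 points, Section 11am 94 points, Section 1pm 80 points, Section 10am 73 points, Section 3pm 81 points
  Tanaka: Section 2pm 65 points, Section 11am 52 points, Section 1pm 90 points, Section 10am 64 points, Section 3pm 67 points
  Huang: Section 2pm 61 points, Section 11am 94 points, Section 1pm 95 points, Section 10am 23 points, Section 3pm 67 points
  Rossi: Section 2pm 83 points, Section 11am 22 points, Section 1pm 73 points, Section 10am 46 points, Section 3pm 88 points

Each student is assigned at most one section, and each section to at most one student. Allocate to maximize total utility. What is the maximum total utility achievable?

Max total: 393 points

Treat this as an assignment problem: match each student to one section.
Optimal: Osei→Section 2pm (48 points), Leclerc→Section 10am (73 points), Tanaka→Section 1pm (90 points), Huang→Section 11am (94 points), Rossi→Section 3pm (88 points) — total 48+73+90+94+88 = 393 points.
Max-entry greedy (repeatedly take the single best remaining cell) gives 354 points, worse by 39.
Next-best assignment: Osei→Section 2pm, Leclerc→Section 11am, Tanaka→Section 10am, Huang→Section 1pm, Rossi→Section 3pm = 389 points.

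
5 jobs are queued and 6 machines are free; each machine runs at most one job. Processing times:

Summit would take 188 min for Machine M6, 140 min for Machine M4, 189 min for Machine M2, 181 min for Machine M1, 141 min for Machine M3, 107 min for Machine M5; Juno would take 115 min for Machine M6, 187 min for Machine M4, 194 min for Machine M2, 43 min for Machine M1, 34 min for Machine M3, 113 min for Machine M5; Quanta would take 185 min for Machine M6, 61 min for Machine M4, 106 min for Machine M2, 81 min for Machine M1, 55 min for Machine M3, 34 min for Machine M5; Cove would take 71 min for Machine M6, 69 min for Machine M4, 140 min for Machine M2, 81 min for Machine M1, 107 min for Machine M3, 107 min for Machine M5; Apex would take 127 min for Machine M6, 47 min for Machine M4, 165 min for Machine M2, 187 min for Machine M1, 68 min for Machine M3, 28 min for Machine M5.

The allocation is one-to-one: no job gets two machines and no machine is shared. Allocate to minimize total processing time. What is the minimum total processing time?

Minimum total: 323 min

This is a one-to-one assignment (minimum-cost bipartite matching).
Optimal: Summit→Machine M5 (107 min), Juno→Machine M1 (43 min), Quanta→Machine M3 (55 min), Cove→Machine M6 (71 min), Apex→Machine M4 (47 min) — total 107+43+55+71+47 = 323 min.
Row-greedy (each job in turn takes its cheapest remaining machine) gives 438 min, worse by 115.
Next-best assignment: Summit→Machine M3, Juno→Machine M1, Quanta→Machine M5, Cove→Machine M6, Apex→Machine M4 = 336 min.
Every other assignment is strictly worse.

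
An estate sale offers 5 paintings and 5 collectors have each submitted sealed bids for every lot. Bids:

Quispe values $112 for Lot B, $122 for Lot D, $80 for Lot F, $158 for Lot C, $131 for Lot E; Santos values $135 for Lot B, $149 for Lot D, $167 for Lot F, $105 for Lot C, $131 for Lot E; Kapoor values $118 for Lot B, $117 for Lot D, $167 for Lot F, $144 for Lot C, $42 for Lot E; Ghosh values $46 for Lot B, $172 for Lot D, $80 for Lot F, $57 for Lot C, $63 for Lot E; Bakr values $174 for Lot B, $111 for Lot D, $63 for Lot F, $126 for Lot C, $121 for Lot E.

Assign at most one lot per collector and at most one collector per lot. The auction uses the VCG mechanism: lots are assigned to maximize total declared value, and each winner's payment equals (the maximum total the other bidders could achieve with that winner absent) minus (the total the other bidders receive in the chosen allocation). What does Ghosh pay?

Efficient allocation: Quispe→Lot C ($158), Santos→Lot E ($131), Kapoor→Lot F ($167), Ghosh→Lot D ($172), Bakr→Lot B ($174); total welfare W = $802.
Ghosh receives Lot D at value $172, so the others get W − 172 = $630.
Without Ghosh: best allocation of the remaining 4 bidders over all 5 lots is Quispe→Lot C ($158), Santos→Lot D ($149), Kapoor→Lot F ($167), Bakr→Lot B ($174), total $648.
VCG payment = (others' best without Ghosh) − (others' welfare with Ghosh) = 648 − 630 = $18.

Ghosh pays $18.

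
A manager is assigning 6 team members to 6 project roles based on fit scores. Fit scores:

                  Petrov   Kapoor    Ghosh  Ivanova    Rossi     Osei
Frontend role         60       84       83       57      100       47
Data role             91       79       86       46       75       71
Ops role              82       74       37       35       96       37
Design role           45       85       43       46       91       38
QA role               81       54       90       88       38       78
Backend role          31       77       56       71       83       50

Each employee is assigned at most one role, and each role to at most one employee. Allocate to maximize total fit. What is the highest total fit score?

Optimal: Petrov→Data role (91 pts), Kapoor→Design role (85 pts), Ghosh→Frontend role (83 pts), Ivanova→Backend role (71 pts), Rossi→Ops role (96 pts), Osei→QA role (78 pts) — total 91+85+83+71+96+78 = 504 pts.
Row-greedy (each employee in turn takes its best remaining role) gives 474 pts, worse by 30.

Max total: 504 pts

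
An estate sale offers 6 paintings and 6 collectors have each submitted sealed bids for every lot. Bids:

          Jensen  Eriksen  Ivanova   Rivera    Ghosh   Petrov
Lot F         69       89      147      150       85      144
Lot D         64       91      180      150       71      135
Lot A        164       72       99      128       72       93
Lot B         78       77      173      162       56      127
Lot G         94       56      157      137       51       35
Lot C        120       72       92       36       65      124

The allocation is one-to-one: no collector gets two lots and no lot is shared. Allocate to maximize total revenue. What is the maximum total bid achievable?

Maximum total: $783

Optimal: Jensen→Lot A ($164), Eriksen→Lot D ($91), Ivanova→Lot G ($157), Rivera→Lot B ($162), Ghosh→Lot F ($85), Petrov→Lot C ($124) — total 164+91+157+162+85+124 = $783.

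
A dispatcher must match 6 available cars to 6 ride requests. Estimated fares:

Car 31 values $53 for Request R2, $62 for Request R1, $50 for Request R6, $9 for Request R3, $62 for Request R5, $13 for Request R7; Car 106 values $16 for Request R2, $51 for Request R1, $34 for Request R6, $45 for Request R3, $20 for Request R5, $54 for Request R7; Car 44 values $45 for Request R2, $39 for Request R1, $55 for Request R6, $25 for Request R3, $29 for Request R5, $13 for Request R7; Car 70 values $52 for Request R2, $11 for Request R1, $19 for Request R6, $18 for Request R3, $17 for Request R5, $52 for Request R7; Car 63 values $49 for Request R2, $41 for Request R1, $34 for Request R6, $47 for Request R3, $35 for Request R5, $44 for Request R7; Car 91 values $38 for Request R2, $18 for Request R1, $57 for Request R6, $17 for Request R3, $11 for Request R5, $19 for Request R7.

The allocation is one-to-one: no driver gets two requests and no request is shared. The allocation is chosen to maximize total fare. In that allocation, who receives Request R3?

Optimal: Car 31→Request R5 ($62), Car 106→Request R1 ($51), Car 44→Request R2 ($45), Car 70→Request R7 ($52), Car 63→Request R3 ($47), Car 91→Request R6 ($57) — total 62+51+45+52+47+57 = $314.
Row-greedy (each driver in turn takes its best remaining request) gives $281, worse by 33.
Next-best assignment: Car 31→Request R5, Car 106→Request R7, Car 44→Request R1, Car 70→Request R2, Car 63→Request R3, Car 91→Request R6 = $311.
Car 63's own top request is Request R2 ($49), but forcing Car 63→Request R2 and reassigning the rest optimally gives only $304 — worse by 10.

Car 63 receives Request R3.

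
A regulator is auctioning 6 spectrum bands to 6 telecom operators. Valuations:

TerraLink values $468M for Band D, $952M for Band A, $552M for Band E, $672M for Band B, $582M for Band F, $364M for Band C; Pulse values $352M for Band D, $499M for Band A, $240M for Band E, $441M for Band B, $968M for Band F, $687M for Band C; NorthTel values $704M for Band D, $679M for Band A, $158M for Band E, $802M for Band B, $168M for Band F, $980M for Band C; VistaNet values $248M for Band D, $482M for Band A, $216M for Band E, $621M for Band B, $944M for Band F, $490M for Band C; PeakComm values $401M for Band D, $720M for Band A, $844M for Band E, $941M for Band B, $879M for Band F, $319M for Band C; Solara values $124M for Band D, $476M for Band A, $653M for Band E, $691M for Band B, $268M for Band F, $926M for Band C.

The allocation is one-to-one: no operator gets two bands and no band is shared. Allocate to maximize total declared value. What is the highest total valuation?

Optimal: TerraLink→Band A ($952M), Pulse→Band F ($968M), NorthTel→Band D ($704M), VistaNet→Band B ($621M), PeakComm→Band E ($844M), Solara→Band C ($926M) — total 952+968+704+621+844+926 = $5015M.

Max total: $5015M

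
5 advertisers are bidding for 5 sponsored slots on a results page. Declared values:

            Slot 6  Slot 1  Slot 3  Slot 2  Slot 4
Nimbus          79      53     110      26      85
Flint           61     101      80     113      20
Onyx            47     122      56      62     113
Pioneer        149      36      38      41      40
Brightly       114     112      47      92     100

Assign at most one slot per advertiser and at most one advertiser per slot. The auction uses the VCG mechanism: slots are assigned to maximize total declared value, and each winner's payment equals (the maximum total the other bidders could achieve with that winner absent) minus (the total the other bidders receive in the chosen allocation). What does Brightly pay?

Efficient allocation: Nimbus→Slot 3 ($110), Flint→Slot 2 ($113), Onyx→Slot 4 ($113), Pioneer→Slot 6 ($149), Brightly→Slot 1 ($112); total welfare W = $597.
Brightly receives Slot 1 at value $112, so the others get W − 112 = $485.
Without Brightly: best allocation of the remaining 4 bidders over all 5 slots is Nimbus→Slot 3 ($110), Flint→Slot 2 ($113), Onyx→Slot 1 ($122), Pioneer→Slot 6 ($149), total $494.
VCG payment = (others' best without Brightly) − (others' welfare with Brightly) = 494 − 485 = $9.

Brightly pays $9.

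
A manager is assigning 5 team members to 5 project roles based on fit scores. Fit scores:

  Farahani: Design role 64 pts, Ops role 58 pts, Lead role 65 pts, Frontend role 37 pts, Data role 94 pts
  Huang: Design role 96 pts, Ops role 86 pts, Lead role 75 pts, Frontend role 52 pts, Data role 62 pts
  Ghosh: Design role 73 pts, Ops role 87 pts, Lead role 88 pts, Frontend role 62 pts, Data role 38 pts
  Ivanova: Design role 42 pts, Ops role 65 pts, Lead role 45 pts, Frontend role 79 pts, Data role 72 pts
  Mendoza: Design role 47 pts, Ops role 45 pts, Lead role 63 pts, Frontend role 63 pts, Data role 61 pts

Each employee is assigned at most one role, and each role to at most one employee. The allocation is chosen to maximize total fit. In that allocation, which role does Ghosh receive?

Ghosh receives Ops role.

This is the linear assignment problem.
Optimal: Farahani→Data role (94 pts), Huang→Design role (96 pts), Ghosh→Ops role (87 pts), Ivanova→Frontend role (79 pts), Mendoza→Lead role (63 pts) — total 94+96+87+79+63 = 419 pts.
Column-greedy (each role in turn goes to its best remaining employee) gives 388 pts, worse by 31.
Checked against all permutations: 419 pts is optimal.
Ghosh's own top role is Lead role (88 pts), but forcing Ghosh→Lead role and reassigning the rest optimally gives only 406 pts — worse by 13.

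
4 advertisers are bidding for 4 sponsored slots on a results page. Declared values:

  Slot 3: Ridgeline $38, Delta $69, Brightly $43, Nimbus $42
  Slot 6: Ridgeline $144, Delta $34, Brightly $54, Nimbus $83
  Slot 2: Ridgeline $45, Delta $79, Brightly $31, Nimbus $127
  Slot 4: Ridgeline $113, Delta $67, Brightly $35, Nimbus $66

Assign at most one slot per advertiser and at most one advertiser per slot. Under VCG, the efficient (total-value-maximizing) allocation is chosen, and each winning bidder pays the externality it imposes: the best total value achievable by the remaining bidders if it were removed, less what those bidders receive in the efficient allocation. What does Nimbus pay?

Efficient allocation: Ridgeline→Slot 6 ($144), Delta→Slot 4 ($67), Brightly→Slot 3 ($43), Nimbus→Slot 2 ($127); total welfare W = $381.
Nimbus receives Slot 2 at value $127, so the others get W − 127 = $254.
Without Nimbus: best allocation of the remaining 3 bidders over all 4 slots is Ridgeline→Slot 6 ($144), Delta→Slot 2 ($79), Brightly→Slot 3 ($43), total $266.
VCG payment = (others' best without Nimbus) − (others' welfare with Nimbus) = 266 − 254 = $12.

Nimbus pays $12.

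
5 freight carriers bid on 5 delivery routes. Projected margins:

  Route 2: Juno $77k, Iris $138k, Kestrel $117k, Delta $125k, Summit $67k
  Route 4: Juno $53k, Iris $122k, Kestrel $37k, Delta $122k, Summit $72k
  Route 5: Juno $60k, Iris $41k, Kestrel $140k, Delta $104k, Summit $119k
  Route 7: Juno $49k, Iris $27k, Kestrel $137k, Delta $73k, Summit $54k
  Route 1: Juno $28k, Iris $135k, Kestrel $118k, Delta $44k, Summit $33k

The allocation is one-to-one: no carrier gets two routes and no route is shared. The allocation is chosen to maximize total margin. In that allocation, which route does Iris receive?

This is the linear assignment problem.
Optimal: Juno→Route 2 ($77k), Iris→Route 1 ($135k), Kestrel→Route 7 ($137k), Delta→Route 4 ($122k), Summit→Route 5 ($119k) — total 77+135+137+122+119 = $590k.
Column-greedy (each route in turn goes to its best remaining carrier) gives $482k, worse by 108.
Checked against all permutations: $590k is optimal.
Iris's own top route is Route 2 ($138k), but forcing Iris→Route 2 and reassigning the rest optimally gives only $546k — worse by 44.

Iris receives Route 1.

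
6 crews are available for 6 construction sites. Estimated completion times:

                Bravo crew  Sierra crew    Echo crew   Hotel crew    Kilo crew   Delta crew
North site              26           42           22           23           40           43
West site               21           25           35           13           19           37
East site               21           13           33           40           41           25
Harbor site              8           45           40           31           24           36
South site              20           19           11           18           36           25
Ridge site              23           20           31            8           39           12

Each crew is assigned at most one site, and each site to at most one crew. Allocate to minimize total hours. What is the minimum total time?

Minimum total: 86 hours

Optimal: Bravo crew→Harbor site (8 hours), Sierra crew→East site (13 hours), Echo crew→South site (11 hours), Hotel crew→North site (23 hours), Kilo crew→West site (19 hours), Delta crew→Ridge site (12 hours) — total 8+13+11+23+19+12 = 86 hours.
Row-greedy (each crew in turn takes its cheapest remaining site) gives 102 hours, worse by 16.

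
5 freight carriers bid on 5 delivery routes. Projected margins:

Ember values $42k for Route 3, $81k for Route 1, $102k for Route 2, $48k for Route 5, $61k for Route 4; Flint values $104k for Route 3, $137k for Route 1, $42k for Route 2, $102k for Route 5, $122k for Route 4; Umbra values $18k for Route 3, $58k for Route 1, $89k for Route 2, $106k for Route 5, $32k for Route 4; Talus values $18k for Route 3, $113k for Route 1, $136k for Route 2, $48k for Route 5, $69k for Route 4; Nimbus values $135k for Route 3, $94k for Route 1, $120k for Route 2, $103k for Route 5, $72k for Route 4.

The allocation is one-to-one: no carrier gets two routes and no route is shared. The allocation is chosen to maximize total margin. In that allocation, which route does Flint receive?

Optimal: Ember→Route 1 ($81k), Flint→Route 4 ($122k), Umbra→Route 5 ($106k), Talus→Route 2 ($136k), Nimbus→Route 3 ($135k) — total 81+122+106+136+135 = $580k.
Max-entry greedy (repeatedly take the single best remaining cell) gives $575k, worse by 5.
Next-best assignment: Ember→Route 2, Flint→Route 4, Umbra→Route 5, Talus→Route 1, Nimbus→Route 3 = $578k.
Every other assignment is strictly worse.
Flint's own top route is Route 1 ($137k), but forcing Flint→Route 1 and reassigning the rest optimally gives only $575k — worse by 5.

Flint receives Route 4.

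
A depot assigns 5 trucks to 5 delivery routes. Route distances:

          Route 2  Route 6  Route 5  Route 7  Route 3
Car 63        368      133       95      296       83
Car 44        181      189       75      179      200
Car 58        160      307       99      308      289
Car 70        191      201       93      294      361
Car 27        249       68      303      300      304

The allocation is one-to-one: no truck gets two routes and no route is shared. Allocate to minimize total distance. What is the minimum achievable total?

Minimum total: 583 km

Treat this as an assignment problem: match each truck to one route.
Optimal: Car 63→Route 3 (83 km), Car 44→Route 7 (179 km), Car 58→Route 2 (160 km), Car 70→Route 5 (93 km), Car 27→Route 6 (68 km) — total 83+179+160+93+68 = 583 km.
Next-best assignment: Car 63→Route 3, Car 44→Route 7, Car 58→Route 5, Car 70→Route 2, Car 27→Route 6 = 620 km.
Swapping Car 63↔Car 70 (Car 63→Route 5 95 km, Car 70→Route 3 361 km) adds 280.
Every other assignment is strictly worse.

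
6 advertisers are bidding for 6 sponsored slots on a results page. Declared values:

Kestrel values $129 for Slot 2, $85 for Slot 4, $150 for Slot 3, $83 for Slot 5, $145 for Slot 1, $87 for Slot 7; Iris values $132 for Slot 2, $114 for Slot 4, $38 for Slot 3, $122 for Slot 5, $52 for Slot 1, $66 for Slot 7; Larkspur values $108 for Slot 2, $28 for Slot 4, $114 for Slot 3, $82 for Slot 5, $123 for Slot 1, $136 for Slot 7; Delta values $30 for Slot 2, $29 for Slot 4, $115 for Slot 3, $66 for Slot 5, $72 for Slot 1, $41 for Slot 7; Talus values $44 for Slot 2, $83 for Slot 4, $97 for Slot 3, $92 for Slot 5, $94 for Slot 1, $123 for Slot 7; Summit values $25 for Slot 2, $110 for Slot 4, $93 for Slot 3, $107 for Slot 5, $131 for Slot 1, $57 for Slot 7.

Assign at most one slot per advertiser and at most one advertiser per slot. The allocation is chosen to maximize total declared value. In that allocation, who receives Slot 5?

Talus receives Slot 5.

Treat this as an assignment problem: match each advertiser to one slot.
Optimal: Kestrel→Slot 1 ($145), Iris→Slot 2 ($132), Larkspur→Slot 7 ($136), Delta→Slot 3 ($115), Talus→Slot 5 ($92), Summit→Slot 4 ($110) — total 145+132+136+115+92+110 = $730.
Column-greedy (each slot in turn goes to its best remaining advertiser) gives $648, worse by 82.
Talus's own top slot is Slot 7 ($123), but forcing Talus→Slot 7 and reassigning the rest optimally gives only $723 — worse by 7.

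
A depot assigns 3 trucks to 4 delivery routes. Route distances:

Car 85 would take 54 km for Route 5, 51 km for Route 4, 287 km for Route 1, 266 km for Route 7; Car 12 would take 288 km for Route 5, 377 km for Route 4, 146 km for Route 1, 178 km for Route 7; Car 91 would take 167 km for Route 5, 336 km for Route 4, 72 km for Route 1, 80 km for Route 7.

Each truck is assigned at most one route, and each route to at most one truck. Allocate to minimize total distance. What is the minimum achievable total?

Min total: 277 km

Treat this as an assignment problem: match each truck to one route.
Optimal: Car 85→Route 4 (51 km), Car 12→Route 1 (146 km), Car 91→Route 7 (80 km) — total 51+146+80 = 277 km.
Column-greedy (each route in turn goes to its cheapest remaining truck) gives 536 km, worse by 259.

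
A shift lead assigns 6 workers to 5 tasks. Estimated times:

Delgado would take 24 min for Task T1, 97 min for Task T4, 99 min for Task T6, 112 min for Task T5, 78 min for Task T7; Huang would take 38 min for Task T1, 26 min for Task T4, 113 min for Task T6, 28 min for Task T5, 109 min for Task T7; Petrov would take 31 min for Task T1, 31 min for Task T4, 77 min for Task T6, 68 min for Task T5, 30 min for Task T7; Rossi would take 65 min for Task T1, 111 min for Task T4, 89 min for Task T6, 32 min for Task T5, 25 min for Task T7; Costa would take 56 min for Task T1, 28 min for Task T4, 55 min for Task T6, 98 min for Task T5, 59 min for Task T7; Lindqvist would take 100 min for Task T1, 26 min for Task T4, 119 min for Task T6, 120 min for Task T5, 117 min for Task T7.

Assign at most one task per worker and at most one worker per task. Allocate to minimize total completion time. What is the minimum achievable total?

Optimal: Delgado→Task T1 (24 min), Lindqvist→Task T4 (26 min), Costa→Task T6 (55 min), Huang→Task T5 (28 min), Rossi→Task T7 (25 min) — total 24+26+55+28+25 = 158 min.
Min-entry greedy (repeatedly take the single cheapest remaining cell) gives 198 min, worse by 40.
Every other assignment is strictly worse.

Minimum total: 158 min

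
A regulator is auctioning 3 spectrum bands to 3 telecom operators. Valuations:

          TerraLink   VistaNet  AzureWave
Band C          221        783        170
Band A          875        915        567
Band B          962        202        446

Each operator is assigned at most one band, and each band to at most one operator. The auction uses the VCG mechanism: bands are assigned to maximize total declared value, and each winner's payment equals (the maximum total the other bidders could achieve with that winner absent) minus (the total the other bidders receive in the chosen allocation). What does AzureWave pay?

AzureWave pays $132M.

Efficient allocation: TerraLink→Band B ($962M), VistaNet→Band C ($783M), AzureWave→Band A ($567M); total welfare W = $2312M.
AzureWave receives Band A at value $567M, so the others get W − 567 = $1745M.
Without AzureWave: best allocation of the remaining 2 bidders over all 3 bands is TerraLink→Band B ($962M), VistaNet→Band A ($915M), total $1877M.
VCG payment = (others' best without AzureWave) − (others' welfare with AzureWave) = 1877 − 1745 = $132M.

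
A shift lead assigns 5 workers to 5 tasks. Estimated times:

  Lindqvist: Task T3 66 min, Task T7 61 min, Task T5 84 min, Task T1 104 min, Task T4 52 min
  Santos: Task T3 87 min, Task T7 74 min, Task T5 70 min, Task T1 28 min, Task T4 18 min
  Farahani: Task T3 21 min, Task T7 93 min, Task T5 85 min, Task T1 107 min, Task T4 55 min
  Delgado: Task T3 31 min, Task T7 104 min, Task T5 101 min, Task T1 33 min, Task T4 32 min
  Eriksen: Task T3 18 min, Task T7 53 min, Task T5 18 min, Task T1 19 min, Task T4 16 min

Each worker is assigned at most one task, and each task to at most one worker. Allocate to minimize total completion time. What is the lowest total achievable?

Optimal: Lindqvist→Task T7 (61 min), Santos→Task T4 (18 min), Farahani→Task T3 (21 min), Delgado→Task T1 (33 min), Eriksen→Task T5 (18 min) — total 61+18+21+33+18 = 151 min.
Column-greedy (each task in turn goes to its cheapest remaining worker) gives 237 min, worse by 86.

Min total: 151 min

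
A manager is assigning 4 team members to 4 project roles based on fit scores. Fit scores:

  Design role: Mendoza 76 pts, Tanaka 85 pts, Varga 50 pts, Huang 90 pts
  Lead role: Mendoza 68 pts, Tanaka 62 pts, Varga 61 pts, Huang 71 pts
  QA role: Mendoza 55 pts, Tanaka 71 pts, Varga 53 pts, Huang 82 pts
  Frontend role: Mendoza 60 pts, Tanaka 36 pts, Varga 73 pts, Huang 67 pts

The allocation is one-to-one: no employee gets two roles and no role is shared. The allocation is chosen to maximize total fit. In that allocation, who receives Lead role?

Optimal: Mendoza→Lead role (68 pts), Tanaka→Design role (85 pts), Varga→Frontend role (73 pts), Huang→QA role (82 pts) — total 68+85+73+82 = 308 pts.
Next-best assignment: Mendoza→Lead role, Tanaka→QA role, Varga→Frontend role, Huang→Design role = 302 pts.
Every other assignment is strictly worse.
Mendoza's own top role is Design role (76 pts), but forcing Mendoza→Design role and reassigning the rest optimally gives only 293 pts — worse by 15.

Mendoza receives Lead role.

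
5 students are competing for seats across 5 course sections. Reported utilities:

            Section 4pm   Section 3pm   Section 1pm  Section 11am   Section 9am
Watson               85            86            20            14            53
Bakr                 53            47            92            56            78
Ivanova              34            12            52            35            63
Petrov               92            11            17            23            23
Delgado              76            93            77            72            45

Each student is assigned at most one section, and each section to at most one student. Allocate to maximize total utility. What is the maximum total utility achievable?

Maximum total: 405 points

Optimal: Watson→Section 3pm (86 points), Bakr→Section 1pm (92 points), Ivanova→Section 9am (63 points), Petrov→Section 4pm (92 points), Delgado→Section 11am (72 points) — total 86+92+63+92+72 = 405 points.
Max-entry greedy (repeatedly take the single best remaining cell) gives 354 points, worse by 51.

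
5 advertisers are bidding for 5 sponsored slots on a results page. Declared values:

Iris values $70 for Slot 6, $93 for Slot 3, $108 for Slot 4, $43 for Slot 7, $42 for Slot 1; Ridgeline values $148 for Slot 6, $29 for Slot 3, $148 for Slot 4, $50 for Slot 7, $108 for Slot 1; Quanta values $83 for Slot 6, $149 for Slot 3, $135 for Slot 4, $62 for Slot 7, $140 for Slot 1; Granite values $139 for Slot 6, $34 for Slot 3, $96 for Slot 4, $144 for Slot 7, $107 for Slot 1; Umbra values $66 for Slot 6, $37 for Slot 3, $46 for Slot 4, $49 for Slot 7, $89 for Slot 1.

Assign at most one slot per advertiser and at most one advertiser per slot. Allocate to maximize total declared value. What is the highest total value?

Maximum total: $638

Optimal: Iris→Slot 4 ($108), Ridgeline→Slot 6 ($148), Quanta→Slot 3 ($149), Granite→Slot 7 ($144), Umbra→Slot 1 ($89) — total 108+148+149+144+89 = $638.
Swapping Quanta↔Umbra (Quanta→Slot 1 $140, Umbra→Slot 3 $37) loses 61.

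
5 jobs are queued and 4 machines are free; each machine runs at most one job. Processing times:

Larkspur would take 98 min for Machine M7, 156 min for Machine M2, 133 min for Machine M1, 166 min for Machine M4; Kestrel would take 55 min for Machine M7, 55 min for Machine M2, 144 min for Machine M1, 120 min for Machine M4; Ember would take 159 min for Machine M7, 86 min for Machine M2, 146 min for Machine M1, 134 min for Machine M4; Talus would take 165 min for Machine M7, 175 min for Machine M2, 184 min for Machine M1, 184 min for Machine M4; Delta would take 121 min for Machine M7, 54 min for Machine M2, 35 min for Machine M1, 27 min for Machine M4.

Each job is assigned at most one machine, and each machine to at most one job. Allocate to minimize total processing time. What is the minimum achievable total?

This is the linear assignment problem.
Optimal: Kestrel→Machine M7 (55 min), Ember→Machine M2 (86 min), Larkspur→Machine M1 (133 min), Delta→Machine M4 (27 min) — total 55+86+133+27 = 301 min.
Column-greedy (each machine in turn goes to its cheapest remaining job) gives 376 min, worse by 75.
Swapping Kestrel↔Delta (Kestrel→Machine M4 120 min, Delta→Machine M7 121 min) adds 159.

Min total: 301 min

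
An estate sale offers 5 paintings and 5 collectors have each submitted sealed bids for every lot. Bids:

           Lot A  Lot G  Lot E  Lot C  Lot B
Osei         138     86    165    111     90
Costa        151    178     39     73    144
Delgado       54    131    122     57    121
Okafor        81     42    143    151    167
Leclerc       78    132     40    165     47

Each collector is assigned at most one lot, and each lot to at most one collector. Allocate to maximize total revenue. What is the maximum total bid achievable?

Max total: $779

Optimal: Osei→Lot E ($165), Costa→Lot A ($151), Delgado→Lot G ($131), Okafor→Lot B ($167), Leclerc→Lot C ($165) — total 165+151+131+167+165 = $779.
Row-greedy (each collector in turn takes its best remaining lot) gives $693, worse by 86.
Swapping Osei↔Delgado (Osei→Lot G $86, Delgado→Lot E $122) loses 88.
No other one-to-one assignment exceeds $779.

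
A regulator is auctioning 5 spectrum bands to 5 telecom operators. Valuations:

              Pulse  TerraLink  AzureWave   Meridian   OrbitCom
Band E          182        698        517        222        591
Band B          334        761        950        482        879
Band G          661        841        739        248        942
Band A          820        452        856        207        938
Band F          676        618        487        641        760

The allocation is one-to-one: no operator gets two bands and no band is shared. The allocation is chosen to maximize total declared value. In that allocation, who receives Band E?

This is the linear assignment problem.
Optimal: Pulse→Band A ($820M), TerraLink→Band E ($698M), AzureWave→Band B ($950M), Meridian→Band F ($641M), OrbitCom→Band G ($942M) — total 820+698+950+641+942 = $4051M.
Row-greedy (each operator in turn takes its best remaining band) gives $3843M, worse by 208.
Every other assignment is strictly worse.
TerraLink's own top band is Band G ($841M), but forcing TerraLink→Band G and reassigning the rest optimally gives only $3843M — worse by 208.

TerraLink receives Band E.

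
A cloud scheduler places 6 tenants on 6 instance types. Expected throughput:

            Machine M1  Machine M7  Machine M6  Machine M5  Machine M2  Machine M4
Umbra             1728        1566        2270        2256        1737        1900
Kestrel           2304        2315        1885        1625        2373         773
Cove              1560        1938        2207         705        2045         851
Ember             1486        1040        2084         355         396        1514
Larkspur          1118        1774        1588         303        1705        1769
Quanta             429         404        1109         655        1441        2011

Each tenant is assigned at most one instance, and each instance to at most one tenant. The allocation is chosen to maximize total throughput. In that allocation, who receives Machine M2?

Cove receives Machine M2.

Optimal: Umbra→Machine M5 (2256 ops/s), Kestrel→Machine M1 (2304 ops/s), Cove→Machine M2 (2045 ops/s), Ember→Machine M6 (2084 ops/s), Larkspur→Machine M7 (1774 ops/s), Quanta→Machine M4 (2011 ops/s) — total 2256+2304+2045+2084+1774+2011 = 12474 ops/s.
Row-greedy (each tenant in turn takes its best remaining instance) gives 9868 ops/s, worse by 2606.
Next-best assignment: Umbra→Machine M5, Kestrel→Machine M1, Cove→Machine M7, Ember→Machine M6, Larkspur→Machine M2, Quanta→Machine M4 = 12298 ops/s.
Swapping Quanta↔Kestrel (Quanta→Machine M1 429 ops/s, Kestrel→Machine M4 773 ops/s) loses 3113.
Cove's own top instance is Machine M6 (2207 ops/s), but forcing Cove→Machine M6 and reassigning the rest optimally gives only 12107 ops/s — worse by 367.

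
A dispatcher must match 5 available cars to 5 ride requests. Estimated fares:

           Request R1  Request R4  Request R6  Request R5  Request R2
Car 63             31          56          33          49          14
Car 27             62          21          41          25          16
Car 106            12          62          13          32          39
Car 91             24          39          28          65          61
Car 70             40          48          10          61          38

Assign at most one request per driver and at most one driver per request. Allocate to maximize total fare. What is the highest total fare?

Maximum total: $279

Optimal: Car 63→Request R6 ($33), Car 27→Request R1 ($62), Car 106→Request R4 ($62), Car 91→Request R2 ($61), Car 70→Request R5 ($61) — total 33+62+62+61+61 = $279.
Max-entry greedy (repeatedly take the single best remaining cell) gives $260, worse by 19.
Checked against all permutations: $279 is optimal.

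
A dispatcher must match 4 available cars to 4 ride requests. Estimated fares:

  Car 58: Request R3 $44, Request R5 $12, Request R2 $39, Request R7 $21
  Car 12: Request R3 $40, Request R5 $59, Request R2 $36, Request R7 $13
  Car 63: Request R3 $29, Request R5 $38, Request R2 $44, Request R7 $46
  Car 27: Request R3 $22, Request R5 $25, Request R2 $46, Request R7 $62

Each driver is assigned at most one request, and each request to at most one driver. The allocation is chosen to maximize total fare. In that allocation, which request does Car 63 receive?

Optimal: Car 58→Request R3 ($44), Car 12→Request R5 ($59), Car 63→Request R2 ($44), Car 27→Request R7 ($62) — total 44+59+44+62 = $209.
Column-greedy (each request in turn goes to its best remaining driver) gives $195, worse by 14.
Swapping Car 12↔Car 58 (Car 12→Request R3 $40, Car 58→Request R5 $12) loses 51.
Car 63's own top request is Request R7 ($46), but forcing Car 63→Request R7 and reassigning the rest optimally gives only $195 — worse by 14.

Car 63 receives Request R2.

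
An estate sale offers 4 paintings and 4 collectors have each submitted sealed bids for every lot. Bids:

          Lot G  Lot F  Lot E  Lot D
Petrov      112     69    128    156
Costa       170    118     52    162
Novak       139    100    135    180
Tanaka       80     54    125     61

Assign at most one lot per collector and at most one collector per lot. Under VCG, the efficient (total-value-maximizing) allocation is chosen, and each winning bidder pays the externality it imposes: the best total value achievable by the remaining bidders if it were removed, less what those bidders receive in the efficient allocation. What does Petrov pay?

Petrov pays $80.

Efficient allocation: Petrov→Lot D ($156), Costa→Lot G ($170), Novak→Lot F ($100), Tanaka→Lot E ($125); total welfare W = $551.
Petrov receives Lot D at value $156, so the others get W − 156 = $395.
Without Petrov: best allocation of the remaining 3 bidders over all 4 lots is Costa→Lot G ($170), Novak→Lot D ($180), Tanaka→Lot E ($125), total $475.
VCG payment = (others' best without Petrov) − (others' welfare with Petrov) = 475 − 395 = $80.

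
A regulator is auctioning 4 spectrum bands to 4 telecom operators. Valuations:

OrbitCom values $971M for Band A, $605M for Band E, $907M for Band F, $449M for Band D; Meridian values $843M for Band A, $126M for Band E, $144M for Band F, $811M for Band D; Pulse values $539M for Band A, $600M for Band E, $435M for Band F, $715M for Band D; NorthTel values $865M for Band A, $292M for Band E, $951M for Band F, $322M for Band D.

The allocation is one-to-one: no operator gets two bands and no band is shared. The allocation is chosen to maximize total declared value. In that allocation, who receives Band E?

Optimal: OrbitCom→Band A ($971M), Meridian→Band D ($811M), Pulse→Band E ($600M), NorthTel→Band F ($951M) — total 971+811+600+951 = $3333M.
Swapping OrbitCom↔NorthTel (OrbitCom→Band F $907M, NorthTel→Band A $865M) loses 150.
Every other assignment is strictly worse.
Pulse's own top band is Band D ($715M), but forcing Pulse→Band D and reassigning the rest optimally gives only $3114M — worse by 219.

Pulse receives Band E.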